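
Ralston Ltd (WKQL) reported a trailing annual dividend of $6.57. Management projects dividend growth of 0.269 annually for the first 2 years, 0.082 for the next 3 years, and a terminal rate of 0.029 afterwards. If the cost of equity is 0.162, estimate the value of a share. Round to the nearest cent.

$84.37

Three-stage DDM. Project D₁…D_5; terminal Gordon value at t=5 with g = 0.029; discount at r = 0.162.
D_1 = 8.3373
D_2 = 10.5801
D_3 = 11.4476
D_4 = 12.3863
D_5 = 13.4020
TV_5 = 13.7907/(0.162−0.029) = 103.6893
P₀ = Σ Dₜ/(1+r)ᵗ + TV_5/(1+r)^5 = 84.3714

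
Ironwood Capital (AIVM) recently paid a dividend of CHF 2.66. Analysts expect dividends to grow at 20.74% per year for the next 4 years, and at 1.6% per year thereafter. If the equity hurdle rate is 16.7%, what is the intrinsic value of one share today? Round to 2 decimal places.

Two-stage DDM. Project D₁…D_4 at 0.2074, terminal growth 0.016, discount at r = 0.167.
D_1 = 3.2117
D_2 = 3.8778
D_3 = 4.6820
D_4 = 5.6531
Terminal value at t=4: TV = D_5/(r−g) = 5.7435/(0.167−0.016) = 38.0367
P₀ = 3.2117/(1+0.167)^1 + 3.8778/(1+0.167)^2 + 4.6820/(1+0.167)^3 + 5.6531/(1+0.167)^4 + 38.0367/(1+0.167)^4 = 32.1011

CHF 32.10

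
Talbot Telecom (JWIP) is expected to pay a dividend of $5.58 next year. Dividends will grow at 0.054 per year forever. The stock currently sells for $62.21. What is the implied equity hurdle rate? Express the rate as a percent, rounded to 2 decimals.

14.37%

Rearranging the constant-growth DDM: r = D₁/P₀ + g.
r = 5.5800 / 62.21 + 0.054 = 0.08970 + 0.054 = 0.14370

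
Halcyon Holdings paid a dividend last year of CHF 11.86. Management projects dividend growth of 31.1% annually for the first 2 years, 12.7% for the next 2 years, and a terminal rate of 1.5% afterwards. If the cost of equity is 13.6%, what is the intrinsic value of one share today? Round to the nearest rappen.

CHF 191.11

Three-stage DDM. Project D₁…D_4; terminal Gordon value at t=4 with g = 0.015; discount at r = 0.136.
D_1 = 15.5485
D_2 = 20.3840
D_3 = 22.9728
D_4 = 25.8903
TV_4 = 26.2787/(0.136−0.015) = 217.1794
P₀ = Σ Dₜ/(1+r)ᵗ + TV_4/(1+r)^4 = 191.1074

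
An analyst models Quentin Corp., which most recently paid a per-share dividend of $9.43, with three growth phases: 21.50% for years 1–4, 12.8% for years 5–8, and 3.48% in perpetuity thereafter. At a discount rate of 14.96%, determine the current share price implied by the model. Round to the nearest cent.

$186.60

Three-stage DDM. Project D₁…D_8; terminal Gordon value at t=8 with g = 0.0348; discount at r = 0.1496.
D_1 = 11.4574
D_2 = 13.9208
D_3 = 16.9138
D_4 = 20.5502
D_5 = 23.1807
D_6 = 26.1478
D_7 = 29.4947
D_8 = 33.2700
TV_8 = 34.4278/(0.1496−0.0348) = 299.8940
P₀ = Σ Dₜ/(1+r)ᵗ + TV_8/(1+r)^8 = 186.6022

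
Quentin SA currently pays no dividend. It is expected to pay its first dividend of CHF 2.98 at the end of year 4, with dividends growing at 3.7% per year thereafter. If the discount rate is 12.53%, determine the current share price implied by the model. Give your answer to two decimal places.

CHF 23.68

Deferred-dividend DDM. At t=3 the remaining stream is a growing perpetuity with first payment D_4 = 2.98.
V_3 = D_4/(r−g) = 2.98/(0.1253−0.037) = 33.7486
P₀ = V_3/(1+r)^3 = 33.7486/(1+0.1253)^3 = 23.6838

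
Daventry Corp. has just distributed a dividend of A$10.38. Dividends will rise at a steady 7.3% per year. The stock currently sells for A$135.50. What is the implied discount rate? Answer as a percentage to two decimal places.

Rearranging the constant-growth DDM: r = D₁/P₀ + g.
D₁ = 10.38 × (1 + 0.073) = 11.1377.
r = 11.1377 / 135.50 + 0.073 = 0.08220 + 0.073 = 0.15520

15.52%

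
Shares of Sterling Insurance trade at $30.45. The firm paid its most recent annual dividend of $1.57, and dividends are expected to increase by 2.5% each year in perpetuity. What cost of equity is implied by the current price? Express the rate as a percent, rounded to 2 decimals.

7.78%

Rearranging the constant-growth DDM: r = D₁/P₀ + g.
D₁ = 1.57 × (1 + 0.025) = 1.6092.
r = 1.6092 / 30.45 + 0.025 = 0.05285 + 0.025 = 0.07785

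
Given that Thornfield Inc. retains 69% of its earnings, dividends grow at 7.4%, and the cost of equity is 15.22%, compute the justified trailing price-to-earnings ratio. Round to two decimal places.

Payout ratio b = 1 − 0.69 = 0.31.
Justified trailing P/E = b(1+g)/(r−g) = 0.31×(1+0.074)/(0.1522−0.074) = 4.2575

4.26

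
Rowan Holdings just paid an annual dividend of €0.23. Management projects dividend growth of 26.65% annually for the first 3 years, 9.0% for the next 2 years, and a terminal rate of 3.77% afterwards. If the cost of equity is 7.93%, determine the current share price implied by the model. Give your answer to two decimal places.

€11.17

Three-stage DDM. Project D₁…D_5; terminal Gordon value at t=5 with g = 0.0377; discount at r = 0.0793.
D_1 = 0.2913
D_2 = 0.3689
D_3 = 0.4672
D_4 = 0.5093
D_5 = 0.5551
TV_5 = 0.5761/(0.0793−0.0377) = 13.8476
P₀ = Σ Dₜ/(1+r)ᵗ + TV_5/(1+r)^5 = 11.1676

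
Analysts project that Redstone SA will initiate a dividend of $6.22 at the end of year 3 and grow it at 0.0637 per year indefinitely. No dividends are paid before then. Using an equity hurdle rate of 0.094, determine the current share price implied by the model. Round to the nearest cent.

Deferred-dividend DDM. At t=2 the remaining stream is a growing perpetuity with first payment D_3 = 6.22.
V_2 = D_3/(r−g) = 6.22/(0.094−0.0637) = 205.2805
P₀ = V_2/(1+r)^2 = 205.2805/(1+0.094)^2 = 171.5193

$171.52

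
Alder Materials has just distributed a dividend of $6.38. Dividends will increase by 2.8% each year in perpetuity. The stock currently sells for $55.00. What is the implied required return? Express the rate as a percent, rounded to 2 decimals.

14.72%

Rearranging the constant-growth DDM: r = D₁/P₀ + g.
D₁ = 6.38 × (1 + 0.028) = 6.5586.
r = 6.5586 / 55.00 + 0.028 = 0.11925 + 0.028 = 0.14725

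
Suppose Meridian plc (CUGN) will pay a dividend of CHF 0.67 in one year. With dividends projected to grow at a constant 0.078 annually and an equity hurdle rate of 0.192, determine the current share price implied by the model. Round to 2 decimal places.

Gordon growth model: P₀ = D₁/(r − g), with D₁ = 0.67 given directly.
P₀ = 0.6700 / (0.192 − 0.078) = 0.6700 / 0.114 = 5.8772

CHF 5.88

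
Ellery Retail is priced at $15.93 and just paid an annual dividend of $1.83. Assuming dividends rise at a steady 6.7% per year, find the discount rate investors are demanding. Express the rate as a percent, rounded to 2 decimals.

Rearranging the constant-growth DDM: r = D₁/P₀ + g.
D₁ = 1.83 × (1 + 0.067) = 1.9526.
r = 1.9526 / 15.93 + 0.067 = 0.12257 + 0.067 = 0.18957

18.96%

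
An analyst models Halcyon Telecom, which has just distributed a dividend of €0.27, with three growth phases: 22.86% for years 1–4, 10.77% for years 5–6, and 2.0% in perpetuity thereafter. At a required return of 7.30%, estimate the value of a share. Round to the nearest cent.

€12.02

Three-stage DDM. Project D₁…D_6; terminal Gordon value at t=6 with g = 0.02; discount at r = 0.073.
D_1 = 0.3317
D_2 = 0.4076
D_3 = 0.5007
D_4 = 0.6152
D_5 = 0.6814
D_6 = 0.7548
TV_6 = 0.7699/(0.073−0.02) = 14.5269
P₀ = Σ Dₜ/(1+r)ᵗ + TV_6/(1+r)^6 = 12.0249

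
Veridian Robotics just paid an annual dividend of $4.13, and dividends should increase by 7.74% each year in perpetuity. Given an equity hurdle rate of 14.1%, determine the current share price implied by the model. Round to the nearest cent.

Gordon growth model: P₀ = D₁/(r − g). D₁ = 4.13 × (1 + 0.0774) = 4.4497.
P₀ = 4.4497 / (0.141 − 0.0774) = 4.4497 / 0.0636 = 69.9632

$69.96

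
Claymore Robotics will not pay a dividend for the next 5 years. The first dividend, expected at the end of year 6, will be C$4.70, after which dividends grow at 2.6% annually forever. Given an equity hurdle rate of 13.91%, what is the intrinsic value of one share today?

Deferred-dividend DDM. At t=5 the remaining stream is a growing perpetuity with first payment D_6 = 4.70.
V_5 = D_6/(r−g) = 4.70/(0.1391−0.026) = 41.5561
P₀ = V_5/(1+r)^5 = 41.5561/(1+0.1391)^5 = 21.6684

C$21.67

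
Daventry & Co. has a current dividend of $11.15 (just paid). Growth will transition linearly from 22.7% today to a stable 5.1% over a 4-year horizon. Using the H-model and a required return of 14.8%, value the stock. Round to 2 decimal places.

$161.27

H-model: P₀ = D₀[(1+g_L) + H(g_S−g_L)]/(r−g_L), with H = 4/2 = 2.
P₀ = 11.15 × [(1+0.051) + 2×(0.227−0.051)] / (0.148−0.051)
   = 11.15 × 1.4030 / 0.097 = 161.2727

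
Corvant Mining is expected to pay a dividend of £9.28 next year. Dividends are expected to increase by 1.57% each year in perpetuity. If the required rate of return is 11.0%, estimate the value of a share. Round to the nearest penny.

Gordon growth model: P₀ = D₁/(r − g), with D₁ = 9.28 given directly.
P₀ = 9.2800 / (0.11 − 0.0157) = 9.2800 / 0.0943 = 98.4093

£98.41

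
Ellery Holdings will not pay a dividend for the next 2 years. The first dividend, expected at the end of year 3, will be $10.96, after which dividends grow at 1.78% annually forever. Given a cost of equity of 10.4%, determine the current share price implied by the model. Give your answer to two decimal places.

$104.32

Deferred-dividend DDM. At t=2 the remaining stream is a growing perpetuity with first payment D_3 = 10.96.
V_2 = D_3/(r−g) = 10.96/(0.104−0.0178) = 127.1462
P₀ = V_2/(1+r)^2 = 127.1462/(1+0.104)^2 = 104.3194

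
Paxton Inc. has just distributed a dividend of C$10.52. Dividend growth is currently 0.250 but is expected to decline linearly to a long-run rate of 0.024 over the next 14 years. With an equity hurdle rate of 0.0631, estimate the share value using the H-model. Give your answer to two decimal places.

C$701.15

H-model: P₀ = D₀[(1+g_L) + H(g_S−g_L)]/(r−g_L), with H = 14/2 = 7.
P₀ = 10.52 × [(1+0.024) + 7×(0.25−0.024)] / (0.0631−0.024)
   = 10.52 × 2.6060 / 0.0391 = 701.1540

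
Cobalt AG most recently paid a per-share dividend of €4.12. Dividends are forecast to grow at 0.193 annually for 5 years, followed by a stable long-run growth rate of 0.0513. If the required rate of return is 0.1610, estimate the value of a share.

€67.60

Two-stage DDM. Project D₁…D_5 at 0.193, terminal growth 0.0513, discount at r = 0.161.
D_1 = 4.9152
D_2 = 5.8638
D_3 = 6.9955
D_4 = 8.3456
D_5 = 9.9563
Terminal value at t=5: TV = D_6/(r−g) = 10.4671/(0.161−0.0513) = 95.4156
P₀ = 4.9152/(1+0.161)^1 + 5.8638/(1+0.161)^2 + 6.9955/(1+0.161)^3 + 8.3456/(1+0.161)^4 + 9.9563/(1+0.161)^5 + 95.4156/(1+0.161)^5 = 67.6006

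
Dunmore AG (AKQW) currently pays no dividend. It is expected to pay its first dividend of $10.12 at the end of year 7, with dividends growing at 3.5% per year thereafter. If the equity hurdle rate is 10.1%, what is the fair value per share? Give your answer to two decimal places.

Deferred-dividend DDM. At t=6 the remaining stream is a growing perpetuity with first payment D_7 = 10.12.
V_6 = D_7/(r−g) = 10.12/(0.101−0.035) = 153.3333
P₀ = V_6/(1+r)^6 = 153.3333/(1+0.101)^6 = 86.0821

$86.08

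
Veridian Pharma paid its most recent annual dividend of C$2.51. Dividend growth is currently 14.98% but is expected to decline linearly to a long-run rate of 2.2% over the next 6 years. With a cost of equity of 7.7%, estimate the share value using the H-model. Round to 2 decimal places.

H-model: P₀ = D₀[(1+g_L) + H(g_S−g_L)]/(r−g_L), with H = 6/2 = 3.
P₀ = 2.51 × [(1+0.022) + 3×(0.1498−0.022)] / (0.077−0.022)
   = 2.51 × 1.4054 / 0.055 = 64.1373

C$64.14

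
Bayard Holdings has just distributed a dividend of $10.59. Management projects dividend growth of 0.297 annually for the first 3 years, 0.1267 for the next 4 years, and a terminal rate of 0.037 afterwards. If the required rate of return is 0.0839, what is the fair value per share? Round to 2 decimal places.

Three-stage DDM. Project D₁…D_7; terminal Gordon value at t=7 with g = 0.037; discount at r = 0.0839.
D_1 = 13.7352
D_2 = 17.8146
D_3 = 23.1055
D_4 = 26.0330
D_5 = 29.3314
D_6 = 33.0477
D_7 = 37.2348
TV_7 = 38.6125/(0.0839−0.037) = 823.2941
P₀ = Σ Dₜ/(1+r)ᵗ + TV_7/(1+r)^7 = 594.4266

$594.43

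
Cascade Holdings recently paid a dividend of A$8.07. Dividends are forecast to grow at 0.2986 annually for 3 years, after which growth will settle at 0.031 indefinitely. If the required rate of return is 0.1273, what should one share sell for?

A$164.41

Two-stage DDM. Project D₁…D_3 at 0.2986, terminal growth 0.031, discount at r = 0.1273.
D_1 = 10.4797
D_2 = 13.6089
D_3 = 17.6726
Terminal value at t=3: TV = D_4/(r−g) = 18.2204/(0.1273−0.031) = 189.2048
P₀ = 10.4797/(1+0.1273)^1 + 13.6089/(1+0.1273)^2 + 17.6726/(1+0.1273)^3 + 189.2048/(1+0.1273)^3 = 164.4143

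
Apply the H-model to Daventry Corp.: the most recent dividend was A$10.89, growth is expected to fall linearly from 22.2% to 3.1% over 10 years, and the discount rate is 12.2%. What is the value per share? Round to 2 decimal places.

H-model: P₀ = D₀[(1+g_L) + H(g_S−g_L)]/(r−g_L), with H = 10/2 = 5.
P₀ = 10.89 × [(1+0.031) + 5×(0.222−0.031)] / (0.122−0.031)
   = 10.89 × 1.9860 / 0.091 = 237.6653

A$237.67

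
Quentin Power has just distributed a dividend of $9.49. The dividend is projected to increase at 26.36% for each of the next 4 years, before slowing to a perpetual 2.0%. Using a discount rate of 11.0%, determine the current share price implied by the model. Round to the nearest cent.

Two-stage DDM. Project D₁…D_4 at 0.2636, terminal growth 0.02, discount at r = 0.11.
D_1 = 11.9916
D_2 = 15.1525
D_3 = 19.1467
D_4 = 24.1938
Terminal value at t=4: TV = D_5/(r−g) = 24.6777/(0.11−0.02) = 274.1968
P₀ = 11.9916/(1+0.11)^1 + 15.1525/(1+0.11)^2 + 19.1467/(1+0.11)^3 + 24.1938/(1+0.11)^4 + 274.1968/(1+0.11)^4 = 233.6604

$233.66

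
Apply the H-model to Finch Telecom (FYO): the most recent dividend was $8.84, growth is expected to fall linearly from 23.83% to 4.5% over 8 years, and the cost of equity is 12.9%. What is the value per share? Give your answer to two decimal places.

H-model: P₀ = D₀[(1+g_L) + H(g_S−g_L)]/(r−g_L), with H = 8/2 = 4.
P₀ = 8.84 × [(1+0.045) + 4×(0.2383−0.045)] / (0.129−0.045)
   = 8.84 × 1.8182 / 0.084 = 191.3439

$191.34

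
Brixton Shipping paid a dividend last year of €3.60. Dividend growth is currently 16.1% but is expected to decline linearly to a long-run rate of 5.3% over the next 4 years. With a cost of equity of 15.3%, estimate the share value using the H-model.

H-model: P₀ = D₀[(1+g_L) + H(g_S−g_L)]/(r−g_L), with H = 4/2 = 2.
P₀ = 3.60 × [(1+0.053) + 2×(0.161−0.053)] / (0.153−0.053)
   = 3.60 × 1.2690 / 0.1 = 45.6840

€45.68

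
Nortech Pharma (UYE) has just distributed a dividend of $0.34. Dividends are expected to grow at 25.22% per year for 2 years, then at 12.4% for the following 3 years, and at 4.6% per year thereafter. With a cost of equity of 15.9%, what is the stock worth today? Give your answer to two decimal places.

$5.24

Three-stage DDM. Project D₁…D_5; terminal Gordon value at t=5 with g = 0.046; discount at r = 0.159.
D_1 = 0.4257
D_2 = 0.5331
D_3 = 0.5992
D_4 = 0.6735
D_5 = 0.7571
TV_5 = 0.7919/(0.159−0.046) = 7.0077
P₀ = Σ Dₜ/(1+r)ᵗ + TV_5/(1+r)^5 = 5.2353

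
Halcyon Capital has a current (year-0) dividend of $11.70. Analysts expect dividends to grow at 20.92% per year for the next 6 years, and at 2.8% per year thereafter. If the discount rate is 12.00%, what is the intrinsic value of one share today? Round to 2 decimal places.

Two-stage DDM. Project D₁…D_6 at 0.2092, terminal growth 0.028, discount at r = 0.12.
D_1 = 14.1476
D_2 = 17.1073
D_3 = 20.6862
D_4 = 25.0137
D_5 = 30.2466
D_6 = 36.5742
Terminal value at t=6: TV = D_7/(r−g) = 37.5983/(0.12−0.028) = 408.6768
P₀ = 14.1476/(1+0.12)^1 + 17.1073/(1+0.12)^2 + 20.6862/(1+0.12)^3 + 25.0137/(1+0.12)^4 + 30.2466/(1+0.12)^5 + 36.5742/(1+0.12)^6 + 408.6768/(1+0.12)^6 = 299.6311

$299.63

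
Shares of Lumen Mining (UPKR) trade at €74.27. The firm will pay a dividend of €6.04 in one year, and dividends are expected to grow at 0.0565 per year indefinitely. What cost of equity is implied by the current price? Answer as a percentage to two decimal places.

Rearranging the constant-growth DDM: r = D₁/P₀ + g.
r = 6.0400 / 74.27 + 0.0565 = 0.08132 + 0.0565 = 0.13782

13.78%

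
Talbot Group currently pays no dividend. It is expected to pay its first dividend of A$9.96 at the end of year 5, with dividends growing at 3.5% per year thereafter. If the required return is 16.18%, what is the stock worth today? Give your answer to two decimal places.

A$43.11

Deferred-dividend DDM. At t=4 the remaining stream is a growing perpetuity with first payment D_5 = 9.96.
V_4 = D_5/(r−g) = 9.96/(0.1618−0.035) = 78.5489
P₀ = V_4/(1+r)^4 = 78.5489/(1+0.1618)^4 = 43.1136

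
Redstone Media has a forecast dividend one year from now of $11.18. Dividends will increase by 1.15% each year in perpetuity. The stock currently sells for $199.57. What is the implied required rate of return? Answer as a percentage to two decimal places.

Rearranging the constant-growth DDM: r = D₁/P₀ + g.
r = 11.1800 / 199.57 + 0.0115 = 0.05602 + 0.0115 = 0.06752

6.75%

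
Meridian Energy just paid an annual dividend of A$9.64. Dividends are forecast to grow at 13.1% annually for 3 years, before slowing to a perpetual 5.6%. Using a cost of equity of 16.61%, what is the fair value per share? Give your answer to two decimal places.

A$111.57

Two-stage DDM. Project D₁…D_3 at 0.131, terminal growth 0.056, discount at r = 0.1661.
D_1 = 10.9028
D_2 = 12.3311
D_3 = 13.9465
Terminal value at t=3: TV = D_4/(r−g) = 14.7275/(0.1661−0.056) = 133.7647
P₀ = 10.9028/(1+0.1661)^1 + 12.3311/(1+0.1661)^2 + 13.9465/(1+0.1661)^3 + 133.7647/(1+0.1661)^3 = 111.5732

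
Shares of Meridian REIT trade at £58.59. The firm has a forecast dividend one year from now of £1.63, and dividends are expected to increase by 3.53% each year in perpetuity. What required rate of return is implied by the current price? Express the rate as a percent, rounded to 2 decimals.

Rearranging the constant-growth DDM: r = D₁/P₀ + g.
r = 1.6300 / 58.59 + 0.0353 = 0.02782 + 0.0353 = 0.06312

6.31%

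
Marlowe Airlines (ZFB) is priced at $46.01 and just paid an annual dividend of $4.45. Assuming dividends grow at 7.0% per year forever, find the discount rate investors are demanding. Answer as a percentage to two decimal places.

Rearranging the constant-growth DDM: r = D₁/P₀ + g.
D₁ = 4.45 × (1 + 0.07) = 4.7615.
r = 4.7615 / 46.01 + 0.07 = 0.10349 + 0.07 = 0.17349

17.35%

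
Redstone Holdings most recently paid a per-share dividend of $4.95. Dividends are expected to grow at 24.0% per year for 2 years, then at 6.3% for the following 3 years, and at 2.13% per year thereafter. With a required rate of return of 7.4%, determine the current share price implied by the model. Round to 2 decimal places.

$155.69

Three-stage DDM. Project D₁…D_5; terminal Gordon value at t=5 with g = 0.0213; discount at r = 0.074.
D_1 = 6.1380
D_2 = 7.6111
D_3 = 8.0906
D_4 = 8.6003
D_5 = 9.1422
TV_5 = 9.3369/(0.074−0.0213) = 177.1704
P₀ = Σ Dₜ/(1+r)ᵗ + TV_5/(1+r)^5 = 155.6912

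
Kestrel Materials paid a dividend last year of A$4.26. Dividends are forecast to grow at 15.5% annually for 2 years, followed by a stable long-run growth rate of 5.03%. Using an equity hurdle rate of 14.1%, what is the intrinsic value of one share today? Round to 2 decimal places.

A$59.23

Two-stage DDM. Project D₁…D_2 at 0.155, terminal growth 0.0503, discount at r = 0.141.
D_1 = 4.9203
D_2 = 5.6829
Terminal value at t=2: TV = D_3/(r−g) = 5.9688/(0.141−0.0503) = 65.8081
P₀ = 4.9203/(1+0.141)^1 + 5.6829/(1+0.141)^2 + 65.8081/(1+0.141)^2 = 59.2260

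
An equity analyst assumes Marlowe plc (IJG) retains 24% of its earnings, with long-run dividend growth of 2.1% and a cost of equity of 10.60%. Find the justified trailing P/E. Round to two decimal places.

Payout ratio b = 1 − 0.24 = 0.76.
Justified trailing P/E = b(1+g)/(r−g) = 0.76×(1+0.021)/(0.106−0.021) = 9.1289

9.13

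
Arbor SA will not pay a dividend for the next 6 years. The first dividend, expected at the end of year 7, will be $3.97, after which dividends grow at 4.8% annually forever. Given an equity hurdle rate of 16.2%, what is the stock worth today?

Deferred-dividend DDM. At t=6 the remaining stream is a growing perpetuity with first payment D_7 = 3.97.
V_6 = D_7/(r−g) = 3.97/(0.162−0.048) = 34.8246
P₀ = V_6/(1+r)^6 = 34.8246/(1+0.162)^6 = 14.1465

$14.15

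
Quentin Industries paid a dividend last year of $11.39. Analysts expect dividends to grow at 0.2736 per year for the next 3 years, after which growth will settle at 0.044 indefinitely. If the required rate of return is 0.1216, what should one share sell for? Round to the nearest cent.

$268.66

Two-stage DDM. Project D₁…D_3 at 0.2736, terminal growth 0.044, discount at r = 0.1216.
D_1 = 14.5063
D_2 = 18.4752
D_3 = 23.5301
Terminal value at t=3: TV = D_4/(r−g) = 24.5654/(0.1216−0.044) = 316.5641
P₀ = 14.5063/(1+0.1216)^1 + 18.4752/(1+0.1216)^2 + 23.5301/(1+0.1216)^3 + 316.5641/(1+0.1216)^3 = 268.6577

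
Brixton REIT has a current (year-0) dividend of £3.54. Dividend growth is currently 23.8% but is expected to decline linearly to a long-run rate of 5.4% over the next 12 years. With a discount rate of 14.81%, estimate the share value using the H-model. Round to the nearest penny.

£81.18

H-model: P₀ = D₀[(1+g_L) + H(g_S−g_L)]/(r−g_L), with H = 12/2 = 6.
P₀ = 3.54 × [(1+0.054) + 6×(0.238−0.054)] / (0.1481−0.054)
   = 3.54 × 2.1580 / 0.0941 = 81.1830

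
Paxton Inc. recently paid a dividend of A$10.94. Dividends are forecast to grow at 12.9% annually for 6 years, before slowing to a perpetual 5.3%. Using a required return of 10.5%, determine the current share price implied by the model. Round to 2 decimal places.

A$322.83

Two-stage DDM. Project D₁…D_6 at 0.129, terminal growth 0.053, discount at r = 0.105.
D_1 = 12.3513
D_2 = 13.9446
D_3 = 15.7434
D_4 = 17.7743
D_5 = 20.0672
D_6 = 22.6559
Terminal value at t=6: TV = D_7/(r−g) = 23.8566/(0.105−0.053) = 458.7816
P₀ = 12.3513/(1+0.105)^1 + 13.9446/(1+0.105)^2 + 15.7434/(1+0.105)^3 + 17.7743/(1+0.105)^4 + 20.0672/(1+0.105)^5 + 22.6559/(1+0.105)^6 + 458.7816/(1+0.105)^6 = 322.8329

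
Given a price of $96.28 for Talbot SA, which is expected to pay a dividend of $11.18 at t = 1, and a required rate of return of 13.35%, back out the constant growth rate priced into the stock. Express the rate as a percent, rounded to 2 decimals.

From P₀ = D₁/(r − g), the implied growth is g = r − D₁/P₀.
g = 0.1335 − 11.18/96.28 = 0.1335 − 0.11612 = 0.01738

1.74%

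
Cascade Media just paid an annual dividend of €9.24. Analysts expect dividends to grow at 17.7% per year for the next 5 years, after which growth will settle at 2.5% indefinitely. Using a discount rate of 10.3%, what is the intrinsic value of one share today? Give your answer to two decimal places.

€224.37

Two-stage DDM. Project D₁…D_5 at 0.177, terminal growth 0.025, discount at r = 0.103.
D_1 = 10.8755
D_2 = 12.8004
D_3 = 15.0661
D_4 = 17.7328
D_5 = 20.8715
Terminal value at t=5: TV = D_6/(r−g) = 21.3933/(0.103−0.025) = 274.2733
P₀ = 10.8755/(1+0.103)^1 + 12.8004/(1+0.103)^2 + 15.0661/(1+0.103)^3 + 17.7328/(1+0.103)^4 + 20.8715/(1+0.103)^5 + 274.2733/(1+0.103)^5 = 224.3721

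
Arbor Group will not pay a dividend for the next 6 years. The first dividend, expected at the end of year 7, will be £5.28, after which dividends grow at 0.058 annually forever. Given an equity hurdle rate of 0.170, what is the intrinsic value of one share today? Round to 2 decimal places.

£18.38

Deferred-dividend DDM. At t=6 the remaining stream is a growing perpetuity with first payment D_7 = 5.28.
V_6 = D_7/(r−g) = 5.28/(0.17−0.058) = 47.1429
P₀ = V_6/(1+r)^6 = 47.1429/(1+0.17)^6 = 18.3781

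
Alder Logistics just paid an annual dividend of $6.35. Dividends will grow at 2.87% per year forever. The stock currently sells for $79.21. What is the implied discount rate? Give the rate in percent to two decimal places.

Rearranging the constant-growth DDM: r = D₁/P₀ + g.
D₁ = 6.35 × (1 + 0.0287) = 6.5322.
r = 6.5322 / 79.21 + 0.0287 = 0.08247 + 0.0287 = 0.11117

11.12%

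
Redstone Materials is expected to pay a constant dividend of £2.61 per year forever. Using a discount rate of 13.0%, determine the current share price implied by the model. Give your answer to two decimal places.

£20.08

Zero-growth DDM (perpetuity): P₀ = D/r = 2.61 / 0.13 = 20.0769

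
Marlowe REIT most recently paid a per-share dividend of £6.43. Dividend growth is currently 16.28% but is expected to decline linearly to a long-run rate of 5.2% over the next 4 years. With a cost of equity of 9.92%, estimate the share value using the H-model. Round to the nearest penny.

£173.50

H-model: P₀ = D₀[(1+g_L) + H(g_S−g_L)]/(r−g_L), with H = 4/2 = 2.
P₀ = 6.43 × [(1+0.052) + 2×(0.1628−0.052)] / (0.0992−0.052)
   = 6.43 × 1.2736 / 0.0472 = 173.5010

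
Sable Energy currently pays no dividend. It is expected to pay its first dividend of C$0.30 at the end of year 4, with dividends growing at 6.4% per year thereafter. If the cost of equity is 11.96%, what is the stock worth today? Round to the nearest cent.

C$3.84

Deferred-dividend DDM. At t=3 the remaining stream is a growing perpetuity with first payment D_4 = 0.30.
V_3 = D_4/(r−g) = 0.30/(0.1196−0.064) = 5.3957
P₀ = V_3/(1+r)^3 = 5.3957/(1+0.1196)^3 = 3.8447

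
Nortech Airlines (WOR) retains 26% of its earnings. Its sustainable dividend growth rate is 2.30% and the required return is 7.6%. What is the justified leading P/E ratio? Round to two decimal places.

Payout ratio b = 1 − 0.26 = 0.74.
Justified leading P/E = b/(r−g) = 0.74/(0.076−0.023) = 13.9623

13.96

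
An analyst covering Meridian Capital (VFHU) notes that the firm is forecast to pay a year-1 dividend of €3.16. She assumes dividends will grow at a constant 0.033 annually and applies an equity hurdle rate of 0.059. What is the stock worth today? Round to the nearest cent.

€121.54

Gordon growth model: P₀ = D₁/(r − g), with D₁ = 3.16 given directly.
P₀ = 3.1600 / (0.059 − 0.033) = 3.1600 / 0.026 = 121.5385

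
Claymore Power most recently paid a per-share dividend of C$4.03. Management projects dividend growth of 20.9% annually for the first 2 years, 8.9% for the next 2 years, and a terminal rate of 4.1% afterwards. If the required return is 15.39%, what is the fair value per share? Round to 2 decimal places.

C$53.09

Three-stage DDM. Project D₁…D_4; terminal Gordon value at t=4 with g = 0.041; discount at r = 0.1539.
D_1 = 4.8723
D_2 = 5.8906
D_3 = 6.4148
D_4 = 6.9858
TV_4 = 7.2722/(0.1539−0.041) = 64.4125
P₀ = Σ Dₜ/(1+r)ᵗ + TV_4/(1+r)^4 = 53.0948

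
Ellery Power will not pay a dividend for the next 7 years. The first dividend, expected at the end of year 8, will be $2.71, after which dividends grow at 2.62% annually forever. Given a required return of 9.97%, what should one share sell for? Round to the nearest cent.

$18.96

Deferred-dividend DDM. At t=7 the remaining stream is a growing perpetuity with first payment D_8 = 2.71.
V_7 = D_8/(r−g) = 2.71/(0.0997−0.0262) = 36.8707
P₀ = V_7/(1+r)^7 = 36.8707/(1+0.0997)^7 = 18.9567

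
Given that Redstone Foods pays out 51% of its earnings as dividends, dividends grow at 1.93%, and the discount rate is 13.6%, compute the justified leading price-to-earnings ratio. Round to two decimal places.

Justified leading P/E = b/(r−g) = 0.51/(0.136−0.0193) = 4.3702

4.37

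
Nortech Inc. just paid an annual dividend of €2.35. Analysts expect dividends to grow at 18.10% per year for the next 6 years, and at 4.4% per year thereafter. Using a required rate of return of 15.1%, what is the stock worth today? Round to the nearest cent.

€42.20

Two-stage DDM. Project D₁…D_6 at 0.181, terminal growth 0.044, discount at r = 0.151.
D_1 = 2.7754
D_2 = 3.2777
D_3 = 3.8709
D_4 = 4.5716
D_5 = 5.3991
D_6 = 6.3763
Terminal value at t=6: TV = D_7/(r−g) = 6.6568/(0.151−0.044) = 62.2134
P₀ = 2.7754/(1+0.151)^1 + 3.2777/(1+0.151)^2 + 3.8709/(1+0.151)^3 + 4.5716/(1+0.151)^4 + 5.3991/(1+0.151)^5 + 6.3763/(1+0.151)^6 + 62.2134/(1+0.151)^6 = 42.2003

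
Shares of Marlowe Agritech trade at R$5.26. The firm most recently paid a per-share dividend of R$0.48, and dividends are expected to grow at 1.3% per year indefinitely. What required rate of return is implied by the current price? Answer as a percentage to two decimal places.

10.54%

Rearranging the constant-growth DDM: r = D₁/P₀ + g.
D₁ = 0.48 × (1 + 0.013) = 0.4862.
r = 0.4862 / 5.26 + 0.013 = 0.09244 + 0.013 = 0.10544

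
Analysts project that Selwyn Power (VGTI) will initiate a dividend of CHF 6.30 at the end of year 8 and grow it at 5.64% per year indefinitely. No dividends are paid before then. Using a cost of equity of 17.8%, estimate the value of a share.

Deferred-dividend DDM. At t=7 the remaining stream is a growing perpetuity with first payment D_8 = 6.30.
V_7 = D_8/(r−g) = 6.30/(0.178−0.0564) = 51.8092
P₀ = V_7/(1+r)^7 = 51.8092/(1+0.178)^7 = 16.4585

CHF 16.46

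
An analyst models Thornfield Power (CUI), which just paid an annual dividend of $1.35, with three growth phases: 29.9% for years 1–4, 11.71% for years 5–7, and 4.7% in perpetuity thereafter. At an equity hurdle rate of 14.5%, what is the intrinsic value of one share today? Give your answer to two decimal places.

Three-stage DDM. Project D₁…D_7; terminal Gordon value at t=7 with g = 0.047; discount at r = 0.145.
D_1 = 1.7536
D_2 = 2.2780
D_3 = 2.9591
D_4 = 3.8439
D_5 = 4.2940
D_6 = 4.7968
D_7 = 5.3585
TV_7 = 5.6104/(0.145−0.047) = 57.2489
P₀ = Σ Dₜ/(1+r)ᵗ + TV_7/(1+r)^7 = 36.0528

$36.05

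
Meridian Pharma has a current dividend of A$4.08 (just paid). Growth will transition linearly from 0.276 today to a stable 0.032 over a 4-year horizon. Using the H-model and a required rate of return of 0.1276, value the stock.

A$64.87

H-model: P₀ = D₀[(1+g_L) + H(g_S−g_L)]/(r−g_L), with H = 4/2 = 2.
P₀ = 4.08 × [(1+0.032) + 2×(0.276−0.032)] / (0.1276−0.032)
   = 4.08 × 1.5200 / 0.0956 = 64.8703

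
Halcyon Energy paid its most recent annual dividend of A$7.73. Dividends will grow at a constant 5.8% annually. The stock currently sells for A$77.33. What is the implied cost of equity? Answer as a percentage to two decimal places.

Rearranging the constant-growth DDM: r = D₁/P₀ + g.
D₁ = 7.73 × (1 + 0.058) = 8.1783.
r = 8.1783 / 77.33 + 0.058 = 0.10576 + 0.058 = 0.16376

16.38%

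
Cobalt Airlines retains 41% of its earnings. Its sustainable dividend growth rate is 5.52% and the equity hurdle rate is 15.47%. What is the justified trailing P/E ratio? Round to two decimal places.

6.26

Payout ratio b = 1 − 0.41 = 0.59.
Justified trailing P/E = b(1+g)/(r−g) = 0.59×(1+0.0552)/(0.1547−0.0552) = 6.2570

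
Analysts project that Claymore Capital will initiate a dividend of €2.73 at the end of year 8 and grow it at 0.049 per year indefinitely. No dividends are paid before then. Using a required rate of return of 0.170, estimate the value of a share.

Deferred-dividend DDM. At t=7 the remaining stream is a growing perpetuity with first payment D_8 = 2.73.
V_7 = D_8/(r−g) = 2.73/(0.17−0.049) = 22.5620
P₀ = V_7/(1+r)^7 = 22.5620/(1+0.17)^7 = 7.5175

€7.52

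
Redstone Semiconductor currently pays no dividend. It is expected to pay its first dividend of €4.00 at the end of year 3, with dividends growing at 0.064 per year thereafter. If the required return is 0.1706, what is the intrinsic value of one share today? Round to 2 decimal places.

€27.38

Deferred-dividend DDM. At t=2 the remaining stream is a growing perpetuity with first payment D_3 = 4.00.
V_2 = D_3/(r−g) = 4.00/(0.1706−0.064) = 37.5235
P₀ = V_2/(1+r)^2 = 37.5235/(1+0.1706)^2 = 27.3833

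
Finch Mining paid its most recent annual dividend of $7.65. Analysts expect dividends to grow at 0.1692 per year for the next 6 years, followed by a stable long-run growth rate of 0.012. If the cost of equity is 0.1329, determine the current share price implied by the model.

$128.71

Two-stage DDM. Project D₁…D_6 at 0.1692, terminal growth 0.012, discount at r = 0.1329.
D_1 = 8.9444
D_2 = 10.4578
D_3 = 12.2272
D_4 = 14.2961
D_5 = 16.7150
D_6 = 19.5431
Terminal value at t=6: TV = D_7/(r−g) = 19.7777/(0.1329−0.012) = 163.5869
P₀ = 8.9444/(1+0.1329)^1 + 10.4578/(1+0.1329)^2 + 12.2272/(1+0.1329)^3 + 14.2961/(1+0.1329)^4 + 16.7150/(1+0.1329)^5 + 19.5431/(1+0.1329)^6 + 163.5869/(1+0.1329)^6 = 128.7061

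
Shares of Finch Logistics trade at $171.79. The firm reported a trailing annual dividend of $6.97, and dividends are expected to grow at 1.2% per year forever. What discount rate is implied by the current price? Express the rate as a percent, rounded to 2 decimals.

Rearranging the constant-growth DDM: r = D₁/P₀ + g.
D₁ = 6.97 × (1 + 0.012) = 7.0536.
r = 7.0536 / 171.79 + 0.012 = 0.04106 + 0.012 = 0.05306

5.31%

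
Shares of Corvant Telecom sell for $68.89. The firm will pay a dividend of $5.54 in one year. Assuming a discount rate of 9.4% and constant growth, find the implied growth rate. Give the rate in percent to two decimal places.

From P₀ = D₁/(r − g), the implied growth is g = r − D₁/P₀.
g = 0.094 − 5.54/68.89 = 0.094 − 0.08042 = 0.01358

1.36%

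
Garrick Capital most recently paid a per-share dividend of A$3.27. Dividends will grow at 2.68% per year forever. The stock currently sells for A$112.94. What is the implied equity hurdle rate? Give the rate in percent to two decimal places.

Rearranging the constant-growth DDM: r = D₁/P₀ + g.
D₁ = 3.27 × (1 + 0.0268) = 3.3576.
r = 3.3576 / 112.94 + 0.0268 = 0.02973 + 0.0268 = 0.05653

5.65%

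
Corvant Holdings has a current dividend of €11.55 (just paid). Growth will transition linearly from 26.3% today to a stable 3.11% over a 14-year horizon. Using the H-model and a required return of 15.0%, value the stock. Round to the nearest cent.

€257.85

H-model: P₀ = D₀[(1+g_L) + H(g_S−g_L)]/(r−g_L), with H = 14/2 = 7.
P₀ = 11.55 × [(1+0.0311) + 7×(0.263−0.0311)] / (0.15−0.0311)
   = 11.55 × 2.6544 / 0.1189 = 257.8496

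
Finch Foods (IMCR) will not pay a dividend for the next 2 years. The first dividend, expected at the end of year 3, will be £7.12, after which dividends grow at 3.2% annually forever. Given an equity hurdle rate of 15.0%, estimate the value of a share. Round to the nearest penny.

Deferred-dividend DDM. At t=2 the remaining stream is a growing perpetuity with first payment D_3 = 7.12.
V_2 = D_3/(r−g) = 7.12/(0.15−0.032) = 60.3390
P₀ = V_2/(1+r)^2 = 60.3390/(1+0.15)^2 = 45.6249

£45.62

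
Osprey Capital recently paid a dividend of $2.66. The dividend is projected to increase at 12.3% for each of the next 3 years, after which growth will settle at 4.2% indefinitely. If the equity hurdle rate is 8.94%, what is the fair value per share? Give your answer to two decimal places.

$72.54

Two-stage DDM. Project D₁…D_3 at 0.123, terminal growth 0.042, discount at r = 0.0894.
D_1 = 2.9872
D_2 = 3.3546
D_3 = 3.7672
Terminal value at t=3: TV = D_4/(r−g) = 3.9254/(0.0894−0.042) = 82.8152
P₀ = 2.9872/(1+0.0894)^1 + 3.3546/(1+0.0894)^2 + 3.7672/(1+0.0894)^3 + 82.8152/(1+0.0894)^3 = 72.5367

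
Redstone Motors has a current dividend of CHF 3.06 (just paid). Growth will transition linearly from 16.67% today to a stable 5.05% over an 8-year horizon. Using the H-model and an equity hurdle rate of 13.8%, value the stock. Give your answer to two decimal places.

H-model: P₀ = D₀[(1+g_L) + H(g_S−g_L)]/(r−g_L), with H = 8/2 = 4.
P₀ = 3.06 × [(1+0.0505) + 4×(0.1667−0.0505)] / (0.138−0.0505)
   = 3.06 × 1.5153 / 0.0875 = 52.9922

CHF 52.99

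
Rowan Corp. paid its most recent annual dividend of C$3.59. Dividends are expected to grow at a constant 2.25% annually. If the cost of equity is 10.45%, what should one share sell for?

Gordon growth model: P₀ = D₁/(r − g). D₁ = 3.59 × (1 + 0.0225) = 3.6708.
P₀ = 3.6708 / (0.1045 − 0.0225) = 3.6708 / 0.082 = 44.7655

C$44.77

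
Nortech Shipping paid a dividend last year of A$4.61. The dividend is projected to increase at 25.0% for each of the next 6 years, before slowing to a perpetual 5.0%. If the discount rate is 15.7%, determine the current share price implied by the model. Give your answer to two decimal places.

Two-stage DDM. Project D₁…D_6 at 0.25, terminal growth 0.05, discount at r = 0.157.
D_1 = 5.7625
D_2 = 7.2031
D_3 = 9.0039
D_4 = 11.2549
D_5 = 14.0686
D_6 = 17.5858
Terminal value at t=6: TV = D_7/(r−g) = 18.4650/(0.157−0.05) = 172.5705
P₀ = 5.7625/(1+0.157)^1 + 7.2031/(1+0.157)^2 + 9.0039/(1+0.157)^3 + 11.2549/(1+0.157)^4 + 14.0686/(1+0.157)^5 + 17.5858/(1+0.157)^6 + 172.5705/(1+0.157)^6 = 108.5114

A$108.51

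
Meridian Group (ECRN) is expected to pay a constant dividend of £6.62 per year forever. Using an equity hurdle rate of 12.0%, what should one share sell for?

Zero-growth DDM (perpetuity): P₀ = D/r = 6.62 / 0.12 = 55.1667

£55.17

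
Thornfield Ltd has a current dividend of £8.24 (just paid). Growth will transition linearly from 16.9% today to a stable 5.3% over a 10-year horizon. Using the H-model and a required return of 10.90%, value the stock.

£240.28

H-model: P₀ = D₀[(1+g_L) + H(g_S−g_L)]/(r−g_L), with H = 10/2 = 5.
P₀ = 8.24 × [(1+0.053) + 5×(0.169−0.053)] / (0.109−0.053)
   = 8.24 × 1.6330 / 0.056 = 240.2843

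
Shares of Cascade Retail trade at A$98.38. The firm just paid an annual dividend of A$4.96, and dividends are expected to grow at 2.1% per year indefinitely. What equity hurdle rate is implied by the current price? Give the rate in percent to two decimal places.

Rearranging the constant-growth DDM: r = D₁/P₀ + g.
D₁ = 4.96 × (1 + 0.021) = 5.0642.
r = 5.0642 / 98.38 + 0.021 = 0.05148 + 0.021 = 0.07248

7.25%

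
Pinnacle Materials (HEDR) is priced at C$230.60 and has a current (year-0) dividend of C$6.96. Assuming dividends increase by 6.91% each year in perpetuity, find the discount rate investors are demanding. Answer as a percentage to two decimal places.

10.14%

Rearranging the constant-growth DDM: r = D₁/P₀ + g.
D₁ = 6.96 × (1 + 0.0691) = 7.4409.
r = 7.4409 / 230.60 + 0.0691 = 0.03227 + 0.0691 = 0.10137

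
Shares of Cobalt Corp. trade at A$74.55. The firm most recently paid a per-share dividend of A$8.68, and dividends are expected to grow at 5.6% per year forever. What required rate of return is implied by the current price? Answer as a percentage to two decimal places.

Rearranging the constant-growth DDM: r = D₁/P₀ + g.
D₁ = 8.68 × (1 + 0.056) = 9.1661.
r = 9.1661 / 74.55 + 0.056 = 0.12295 + 0.056 = 0.17895

17.90%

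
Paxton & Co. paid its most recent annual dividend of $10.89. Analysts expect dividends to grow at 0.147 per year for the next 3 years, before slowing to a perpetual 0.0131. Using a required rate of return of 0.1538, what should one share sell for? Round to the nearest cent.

Two-stage DDM. Project D₁…D_3 at 0.147, terminal growth 0.0131, discount at r = 0.1538.
D_1 = 12.4908
D_2 = 14.3270
D_3 = 16.4330
Terminal value at t=3: TV = D_4/(r−g) = 16.6483/(0.1538−0.0131) = 118.3250
P₀ = 12.4908/(1+0.1538)^1 + 14.3270/(1+0.1538)^2 + 16.4330/(1+0.1538)^3 + 118.3250/(1+0.1538)^3 = 109.3208

$109.32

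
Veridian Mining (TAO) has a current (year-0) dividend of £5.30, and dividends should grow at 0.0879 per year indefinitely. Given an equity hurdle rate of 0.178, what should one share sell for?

Gordon growth model: P₀ = D₁/(r − g). D₁ = 5.30 × (1 + 0.0879) = 5.7659.
P₀ = 5.7659 / (0.178 − 0.0879) = 5.7659 / 0.0901 = 63.9941

£63.99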